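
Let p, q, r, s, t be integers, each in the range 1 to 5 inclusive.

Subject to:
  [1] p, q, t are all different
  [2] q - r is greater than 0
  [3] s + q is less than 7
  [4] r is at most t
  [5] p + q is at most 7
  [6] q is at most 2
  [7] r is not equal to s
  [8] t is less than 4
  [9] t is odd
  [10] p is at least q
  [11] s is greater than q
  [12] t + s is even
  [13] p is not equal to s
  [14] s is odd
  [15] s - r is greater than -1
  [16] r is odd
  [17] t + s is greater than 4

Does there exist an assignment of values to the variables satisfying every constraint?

Satisfiable

The assignment p = 4, q = 2, r = 1, s = 3, t = 3 works:
  constraint 2 holds since q - r = 1.
  constraint 3 holds since s + q = 5.
  constraint 5 holds since p + q = 6.
The rest check out directly.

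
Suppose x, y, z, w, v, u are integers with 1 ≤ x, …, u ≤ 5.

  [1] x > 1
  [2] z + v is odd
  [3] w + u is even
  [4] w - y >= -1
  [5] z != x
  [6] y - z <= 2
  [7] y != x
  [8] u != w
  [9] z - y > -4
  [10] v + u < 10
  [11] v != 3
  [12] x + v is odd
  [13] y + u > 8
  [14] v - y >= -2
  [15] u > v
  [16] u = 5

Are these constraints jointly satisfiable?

Satisfiable

The assignment x = 5, y = 4, z = 3, w = 3, v = 4, u = 5 works:
  constraint 4 holds since w - y = -1.
  constraint 6 holds since y - z = 1.
  constraint 9 holds since z - y = -1.
The rest check out directly.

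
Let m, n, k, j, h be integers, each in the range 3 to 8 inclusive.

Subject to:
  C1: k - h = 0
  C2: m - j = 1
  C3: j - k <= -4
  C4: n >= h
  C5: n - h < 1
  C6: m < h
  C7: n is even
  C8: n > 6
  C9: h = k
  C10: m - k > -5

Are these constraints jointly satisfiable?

Take m = 5, n = 8, k = 8, j = 4, h = 8. Then constraint 1: k - h = 0; constraint 2: m - j = 1, and every other listed constraint is also met.

Satisfiable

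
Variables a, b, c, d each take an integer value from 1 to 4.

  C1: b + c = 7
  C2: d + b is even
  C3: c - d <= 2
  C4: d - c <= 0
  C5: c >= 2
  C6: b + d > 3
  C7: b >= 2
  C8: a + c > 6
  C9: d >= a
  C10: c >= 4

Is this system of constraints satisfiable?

Try a = 3, b = 3, c = 4, d = 3.
Check constraint 1: b + c = 7; constraint 3: c - d = 1; constraint 4: d - c = -1. The remaining constraints are straightforward to verify.

Satisfiable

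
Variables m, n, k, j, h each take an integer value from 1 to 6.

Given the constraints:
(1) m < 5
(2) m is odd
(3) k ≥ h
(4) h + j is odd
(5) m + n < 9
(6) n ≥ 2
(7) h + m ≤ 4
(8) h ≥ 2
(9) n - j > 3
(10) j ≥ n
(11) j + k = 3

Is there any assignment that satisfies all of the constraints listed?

From constraints 6 and 10: j ≥ n ≥ 2. From constraints 3 and 8: k ≥ h ≥ 2. Hence j + k ≥ 4. But constraint 11 requires j + k = 3, and 3 < 4. Contradiction.

Unsatisfiable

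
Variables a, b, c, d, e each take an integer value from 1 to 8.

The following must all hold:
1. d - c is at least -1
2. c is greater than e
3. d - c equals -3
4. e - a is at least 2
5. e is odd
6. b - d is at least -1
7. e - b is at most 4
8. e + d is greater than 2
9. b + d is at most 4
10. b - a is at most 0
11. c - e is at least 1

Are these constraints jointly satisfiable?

Constraints 1, 4, 6, 10, and 11 give d − c ≥ -1, c − e ≥ 1, e − a ≥ 2, a − b ≥ 0, b − d ≥ -1.
Adding all 5 inequalities: the left sides telescope to 0, and the right sides sum to (-1) + 1 + 2 + 0 + (-1) = 1. So 0 ≥ 1, which is false.

Unsatisfiable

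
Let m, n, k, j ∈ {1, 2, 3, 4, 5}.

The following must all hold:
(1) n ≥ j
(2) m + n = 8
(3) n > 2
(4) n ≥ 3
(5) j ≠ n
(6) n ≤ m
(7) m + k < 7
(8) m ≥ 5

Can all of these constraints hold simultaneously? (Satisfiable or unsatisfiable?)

One satisfying assignment is m = 5, n = 3, k = 1, j = 1.
For the less obvious constraints — constraint 1: n = 3, j = 1; constraint 2: m + n = 8; constraint 7: m + k = 6 — and the others hold by inspection.

Satisfiable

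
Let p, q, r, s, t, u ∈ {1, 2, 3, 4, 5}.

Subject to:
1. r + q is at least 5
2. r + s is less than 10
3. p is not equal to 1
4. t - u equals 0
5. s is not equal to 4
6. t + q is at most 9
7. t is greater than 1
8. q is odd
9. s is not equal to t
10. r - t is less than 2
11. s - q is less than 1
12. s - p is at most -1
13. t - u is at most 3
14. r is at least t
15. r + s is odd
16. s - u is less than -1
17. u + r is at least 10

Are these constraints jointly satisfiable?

Satisfiable

Take p = 3, q = 3, r = 5, s = 2, t = 5, u = 5. Then constraint 1: r + q = 8; constraint 2: r + s = 7; constraint 4: t - u = 0, and every other listed constraint is also met.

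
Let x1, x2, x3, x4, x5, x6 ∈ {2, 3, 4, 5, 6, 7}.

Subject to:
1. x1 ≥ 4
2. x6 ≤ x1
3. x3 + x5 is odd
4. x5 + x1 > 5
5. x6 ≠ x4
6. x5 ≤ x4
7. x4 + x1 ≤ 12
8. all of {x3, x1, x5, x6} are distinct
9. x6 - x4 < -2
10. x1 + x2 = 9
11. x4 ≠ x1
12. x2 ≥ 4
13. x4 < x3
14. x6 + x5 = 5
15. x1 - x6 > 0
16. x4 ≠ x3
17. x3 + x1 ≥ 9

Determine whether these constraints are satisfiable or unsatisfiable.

Satisfiable

Take x1 = 4, x2 = 5, x3 = 7, x4 = 6, x5 = 2, x6 = 3. Then constraint 4: x5 + x1 = 6; constraint 7: x4 + x1 = 10; constraint 9: x6 - x4 = -3, and every other listed constraint is also met.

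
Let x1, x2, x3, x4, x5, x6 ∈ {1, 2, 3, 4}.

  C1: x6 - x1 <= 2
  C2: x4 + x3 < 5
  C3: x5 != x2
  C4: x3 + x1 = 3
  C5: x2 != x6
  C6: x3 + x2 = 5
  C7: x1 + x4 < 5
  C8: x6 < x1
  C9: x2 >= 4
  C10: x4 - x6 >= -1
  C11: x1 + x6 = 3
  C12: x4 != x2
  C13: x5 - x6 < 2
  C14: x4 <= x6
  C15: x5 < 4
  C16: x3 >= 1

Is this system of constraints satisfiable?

One satisfying assignment is x1 = 2, x2 = 4, x3 = 1, x4 = 1, x5 = 1, x6 = 1.
For the less obvious constraints — constraint 1: x6 - x1 = -1; constraint 2: x4 + x3 = 2 — and the others hold by inspection.

Satisfiable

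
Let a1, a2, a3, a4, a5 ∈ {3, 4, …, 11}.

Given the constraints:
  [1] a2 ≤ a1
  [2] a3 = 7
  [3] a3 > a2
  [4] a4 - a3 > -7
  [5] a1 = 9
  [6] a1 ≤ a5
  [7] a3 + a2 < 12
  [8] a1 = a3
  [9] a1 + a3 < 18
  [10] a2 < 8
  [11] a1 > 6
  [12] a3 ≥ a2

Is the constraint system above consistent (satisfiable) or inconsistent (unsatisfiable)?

Unsatisfiable

Constraint 5 fixes a1 = 9 and constraint 2 fixes a3 = 7, but constraint 8 requires a1 = a3. Since 9 ≠ 7, contradiction.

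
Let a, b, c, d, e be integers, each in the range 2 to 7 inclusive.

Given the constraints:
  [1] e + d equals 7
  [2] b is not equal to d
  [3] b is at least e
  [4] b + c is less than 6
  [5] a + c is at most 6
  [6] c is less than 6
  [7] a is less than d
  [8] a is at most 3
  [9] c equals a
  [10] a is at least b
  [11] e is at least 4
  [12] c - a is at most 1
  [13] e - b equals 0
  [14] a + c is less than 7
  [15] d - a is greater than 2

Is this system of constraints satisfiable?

From constraints 3 and 11: b ≥ e and e ≥ 4, so b ≥ 4. From constraints 8 and 10: b ≤ a and a ≤ 3, so b ≤ 3. But 3 < 4, so no value of b works.

Unsatisfiable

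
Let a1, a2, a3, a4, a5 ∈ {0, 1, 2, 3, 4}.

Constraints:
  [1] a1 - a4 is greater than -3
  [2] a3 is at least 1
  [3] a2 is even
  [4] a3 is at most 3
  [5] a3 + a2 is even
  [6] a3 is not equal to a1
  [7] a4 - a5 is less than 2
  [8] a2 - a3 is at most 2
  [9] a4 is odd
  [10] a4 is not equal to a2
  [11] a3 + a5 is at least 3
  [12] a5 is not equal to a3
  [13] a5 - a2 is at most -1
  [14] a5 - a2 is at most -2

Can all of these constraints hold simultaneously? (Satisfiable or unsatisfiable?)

Satisfiable

Take a1 = 0, a2 = 4, a3 = 2, a4 = 1, a5 = 1. Then constraint 1: a1 - a4 = -1; constraint 7: a4 - a5 = 0; constraint 8: a2 - a3 = 2, and every other listed constraint is also met.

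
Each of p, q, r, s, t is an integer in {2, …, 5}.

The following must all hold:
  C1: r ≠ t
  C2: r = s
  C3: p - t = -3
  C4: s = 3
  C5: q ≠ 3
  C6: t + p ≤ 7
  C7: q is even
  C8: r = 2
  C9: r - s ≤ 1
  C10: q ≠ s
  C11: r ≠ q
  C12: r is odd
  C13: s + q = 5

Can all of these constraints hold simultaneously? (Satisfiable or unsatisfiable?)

Constraint 8 fixes r = 2 and constraint 4 fixes s = 3, but constraint 2 requires r = s. Since 2 ≠ 3, contradiction.

Unsatisfiable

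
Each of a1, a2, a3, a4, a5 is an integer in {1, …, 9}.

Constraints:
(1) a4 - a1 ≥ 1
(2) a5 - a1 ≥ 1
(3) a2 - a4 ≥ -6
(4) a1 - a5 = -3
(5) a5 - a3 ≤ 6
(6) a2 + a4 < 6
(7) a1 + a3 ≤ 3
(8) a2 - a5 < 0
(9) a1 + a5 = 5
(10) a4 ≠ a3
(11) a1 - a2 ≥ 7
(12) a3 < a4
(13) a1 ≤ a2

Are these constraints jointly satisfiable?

Constraints 1, 3, and 11 give a1 − a2 ≥ 7, a2 − a4 ≥ -6, a4 − a1 ≥ 1.
Adding all 3 inequalities: the left sides telescope to 0, and the right sides sum to 7 + (-6) + 1 = 2. So 0 ≥ 2, which is false.

Unsatisfiable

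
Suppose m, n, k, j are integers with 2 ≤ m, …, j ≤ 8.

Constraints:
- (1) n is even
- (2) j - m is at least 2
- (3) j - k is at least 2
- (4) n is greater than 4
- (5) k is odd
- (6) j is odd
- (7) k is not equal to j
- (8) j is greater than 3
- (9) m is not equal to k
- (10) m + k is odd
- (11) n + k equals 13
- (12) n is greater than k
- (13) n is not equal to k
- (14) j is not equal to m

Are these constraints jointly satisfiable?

Satisfiable

One satisfying assignment is m = 4, n = 8, k = 5, j = 7.
For the less obvious constraints — constraint 2: j - m = 3; constraint 3: j - k = 2; constraint 11: n + k = 13 — and the others hold by inspection.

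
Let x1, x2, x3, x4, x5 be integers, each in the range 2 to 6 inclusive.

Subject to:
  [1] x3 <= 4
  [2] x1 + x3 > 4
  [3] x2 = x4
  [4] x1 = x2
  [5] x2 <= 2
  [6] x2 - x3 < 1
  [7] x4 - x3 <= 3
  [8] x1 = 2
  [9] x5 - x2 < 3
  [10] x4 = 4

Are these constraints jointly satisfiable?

Constraint 8 fixes x1 = 2 and constraint 10 fixes x4 = 4. Constraints 3 and 4 give x1 = x2 = x4, so x1 = x4. But 2 ≠ 4 — contradiction.

Unsatisfiable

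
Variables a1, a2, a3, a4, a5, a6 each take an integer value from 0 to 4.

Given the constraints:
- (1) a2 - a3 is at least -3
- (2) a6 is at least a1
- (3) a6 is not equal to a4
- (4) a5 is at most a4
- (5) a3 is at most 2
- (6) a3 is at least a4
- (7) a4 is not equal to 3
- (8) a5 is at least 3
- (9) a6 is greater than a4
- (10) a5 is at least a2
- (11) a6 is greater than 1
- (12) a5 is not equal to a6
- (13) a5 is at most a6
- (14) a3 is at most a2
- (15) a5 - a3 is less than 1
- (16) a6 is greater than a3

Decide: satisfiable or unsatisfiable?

Unsatisfiable

From constraints 4 and 8: a4 ≥ a5 and a5 ≥ 3, so a4 ≥ 3. From constraints 5 and 6: a4 ≤ a3 and a3 ≤ 2, so a4 ≤ 2. But 2 < 3, so no value of a4 works.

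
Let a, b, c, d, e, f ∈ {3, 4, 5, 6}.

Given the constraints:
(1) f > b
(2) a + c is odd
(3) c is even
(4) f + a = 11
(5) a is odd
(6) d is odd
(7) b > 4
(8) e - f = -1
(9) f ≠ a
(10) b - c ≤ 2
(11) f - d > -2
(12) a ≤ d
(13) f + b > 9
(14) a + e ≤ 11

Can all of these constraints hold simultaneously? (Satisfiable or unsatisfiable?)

Try a = 5, b = 5, c = 4, d = 5, e = 5, f = 6.
Check constraint 4: f + a = 11; constraint 8: e - f = -1. The remaining constraints are straightforward to verify.

Satisfiable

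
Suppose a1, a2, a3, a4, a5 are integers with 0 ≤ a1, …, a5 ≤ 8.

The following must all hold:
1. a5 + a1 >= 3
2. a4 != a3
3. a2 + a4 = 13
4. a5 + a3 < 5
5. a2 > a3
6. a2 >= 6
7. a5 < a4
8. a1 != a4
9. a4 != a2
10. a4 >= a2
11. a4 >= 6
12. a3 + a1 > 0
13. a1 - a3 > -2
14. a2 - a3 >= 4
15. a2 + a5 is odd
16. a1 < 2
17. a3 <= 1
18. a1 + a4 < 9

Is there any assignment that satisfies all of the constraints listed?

Setting (a1, a2, a3, a4, a5) = (1, 6, 1, 7, 3) satisfies everything: constraint 1: a5 + a1 = 4; constraint 3: a2 + a4 = 13, and the others follow.

Satisfiable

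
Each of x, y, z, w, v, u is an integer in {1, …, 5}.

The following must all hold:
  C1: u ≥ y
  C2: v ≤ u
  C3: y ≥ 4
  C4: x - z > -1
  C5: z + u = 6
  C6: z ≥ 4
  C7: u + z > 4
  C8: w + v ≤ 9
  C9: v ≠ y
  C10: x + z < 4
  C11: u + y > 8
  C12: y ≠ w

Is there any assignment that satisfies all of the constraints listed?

From constraint 6: z ≥ 4. From constraints 1 and 3: u ≥ y ≥ 4. Hence z + u ≥ 8. But constraint 5 requires z + u = 6, and 6 < 8. Contradiction.

Unsatisfiable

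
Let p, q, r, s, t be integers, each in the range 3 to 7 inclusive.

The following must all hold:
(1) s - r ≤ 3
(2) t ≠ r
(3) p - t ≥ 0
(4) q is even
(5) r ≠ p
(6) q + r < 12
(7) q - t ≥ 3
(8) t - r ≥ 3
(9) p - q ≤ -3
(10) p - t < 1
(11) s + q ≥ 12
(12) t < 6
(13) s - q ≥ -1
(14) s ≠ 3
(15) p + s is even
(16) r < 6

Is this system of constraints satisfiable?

Unsatisfiable

Constraints 1, 3, 8, 9, and 13 give t − r ≥ 3, r − s ≥ -3, s − q ≥ -1, q − p ≥ 3, p − t ≥ 0.
Adding all 5 inequalities: the left sides telescope to 0, and the right sides sum to 3 + (-3) + (-1) + 3 + 0 = 2. So 0 ≥ 2, which is false.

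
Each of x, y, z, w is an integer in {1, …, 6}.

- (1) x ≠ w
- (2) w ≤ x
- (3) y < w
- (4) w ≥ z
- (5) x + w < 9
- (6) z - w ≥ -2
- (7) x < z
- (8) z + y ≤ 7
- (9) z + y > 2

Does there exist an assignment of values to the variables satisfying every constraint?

Unsatisfiable

Constraints 2, 4, and 7 give w ≤ x, x < z, z ≤ w. Chaining: w ≤ x < z ≤ w, which forces w < w — impossible.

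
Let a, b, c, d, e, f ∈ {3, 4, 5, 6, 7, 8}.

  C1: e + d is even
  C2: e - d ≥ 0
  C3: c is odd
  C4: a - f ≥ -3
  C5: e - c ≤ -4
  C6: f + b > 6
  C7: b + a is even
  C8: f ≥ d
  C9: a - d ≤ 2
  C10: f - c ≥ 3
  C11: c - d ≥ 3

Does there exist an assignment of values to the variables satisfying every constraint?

Unsatisfiable

Constraints 2, 4, 5, 9, and 10 give a − f ≥ -3, f − c ≥ 3, c − e ≥ 4, e − d ≥ 0, d − a ≥ -2.
Adding all 5 inequalities: the left sides telescope to 0, and the right sides sum to (-3) + 3 + 4 + 0 + (-2) = 2. So 0 ≥ 2, which is false.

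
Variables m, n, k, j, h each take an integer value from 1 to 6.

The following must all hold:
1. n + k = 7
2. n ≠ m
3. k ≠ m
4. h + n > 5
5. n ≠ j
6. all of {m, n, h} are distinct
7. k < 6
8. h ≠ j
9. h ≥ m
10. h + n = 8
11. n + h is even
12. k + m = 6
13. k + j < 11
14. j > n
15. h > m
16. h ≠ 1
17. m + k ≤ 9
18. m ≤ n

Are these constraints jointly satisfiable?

Satisfiable

Take m = 2, n = 3, k = 4, j = 4, h = 5. Then constraint 1: n + k = 7; constraint 4: h + n = 8; constraint 10: h + n = 8, and every other listed constraint is also met.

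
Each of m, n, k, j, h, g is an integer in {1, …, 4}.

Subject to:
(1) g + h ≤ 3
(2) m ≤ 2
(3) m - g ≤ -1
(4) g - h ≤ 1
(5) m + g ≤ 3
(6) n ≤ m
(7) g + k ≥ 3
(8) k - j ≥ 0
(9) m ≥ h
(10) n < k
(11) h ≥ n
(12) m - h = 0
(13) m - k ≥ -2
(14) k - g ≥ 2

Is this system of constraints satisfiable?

Constraints 3, 13, and 14 give g − m ≥ 1, m − k ≥ -2, k − g ≥ 2.
Adding all 3 inequalities: the left sides telescope to 0, and the right sides sum to 1 + (-2) + 2 = 1. So 0 ≥ 1, which is false.

Unsatisfiable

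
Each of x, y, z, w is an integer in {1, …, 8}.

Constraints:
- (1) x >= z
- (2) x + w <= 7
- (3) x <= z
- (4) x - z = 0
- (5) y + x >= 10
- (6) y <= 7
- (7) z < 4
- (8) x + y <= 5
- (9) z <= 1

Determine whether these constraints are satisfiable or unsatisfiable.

From constraint 6: y ≤ 7. From constraints 3 and 9: x ≤ z ≤ 1. Hence y + x ≤ 8. But constraint 5 requires y + x ≥ 10, and 10 > 8. Contradiction.

Unsatisfiable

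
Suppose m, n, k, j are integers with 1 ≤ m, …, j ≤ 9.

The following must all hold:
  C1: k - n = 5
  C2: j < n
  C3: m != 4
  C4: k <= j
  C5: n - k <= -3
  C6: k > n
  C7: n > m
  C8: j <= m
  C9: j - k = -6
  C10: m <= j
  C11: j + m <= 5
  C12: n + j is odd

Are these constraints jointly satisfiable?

Unsatisfiable

Constraints 4, 6, 7, and 8 give k ≤ j, j ≤ m, m < n, n < k. Chaining: k ≤ j ≤ m < n < k, which forces k < k — impossible.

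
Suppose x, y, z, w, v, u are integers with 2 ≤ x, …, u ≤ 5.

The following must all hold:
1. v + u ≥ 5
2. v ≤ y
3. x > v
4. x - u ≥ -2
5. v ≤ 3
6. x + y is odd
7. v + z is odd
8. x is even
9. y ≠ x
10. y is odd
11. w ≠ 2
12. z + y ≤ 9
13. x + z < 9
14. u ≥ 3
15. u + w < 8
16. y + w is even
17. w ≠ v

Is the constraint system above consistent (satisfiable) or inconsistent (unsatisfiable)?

Take x = 4, y = 5, z = 3, w = 3, v = 2, u = 3. Then constraint 1: v + u = 5; constraint 4: x - u = 1, and every other listed constraint is also met.

Satisfiable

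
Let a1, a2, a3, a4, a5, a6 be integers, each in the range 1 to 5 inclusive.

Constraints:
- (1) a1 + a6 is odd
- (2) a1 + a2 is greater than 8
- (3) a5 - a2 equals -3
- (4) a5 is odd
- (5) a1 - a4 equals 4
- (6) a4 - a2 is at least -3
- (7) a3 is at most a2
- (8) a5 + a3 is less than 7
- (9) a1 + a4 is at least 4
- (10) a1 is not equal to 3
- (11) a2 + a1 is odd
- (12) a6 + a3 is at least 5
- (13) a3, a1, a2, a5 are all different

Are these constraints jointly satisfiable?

Satisfiable

Setting (a1, a2, a3, a4, a5, a6) = (5, 4, 3, 1, 1, 2) satisfies everything: constraint 2: a1 + a2 = 9; constraint 3: a5 - a2 = -3; constraint 5: a1 - a4 = 4, and the others follow.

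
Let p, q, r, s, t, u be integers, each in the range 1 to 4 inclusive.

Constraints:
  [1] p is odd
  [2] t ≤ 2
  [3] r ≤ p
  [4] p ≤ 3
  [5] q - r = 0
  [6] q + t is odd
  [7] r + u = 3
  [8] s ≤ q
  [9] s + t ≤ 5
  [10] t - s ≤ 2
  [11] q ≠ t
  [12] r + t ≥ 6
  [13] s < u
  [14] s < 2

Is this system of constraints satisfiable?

Unsatisfiable

From constraints 3 and 4: r ≤ p ≤ 3. From constraint 2: t ≤ 2. Hence r + t ≤ 5. But constraint 12 requires r + t ≥ 6, and 6 > 5. Contradiction.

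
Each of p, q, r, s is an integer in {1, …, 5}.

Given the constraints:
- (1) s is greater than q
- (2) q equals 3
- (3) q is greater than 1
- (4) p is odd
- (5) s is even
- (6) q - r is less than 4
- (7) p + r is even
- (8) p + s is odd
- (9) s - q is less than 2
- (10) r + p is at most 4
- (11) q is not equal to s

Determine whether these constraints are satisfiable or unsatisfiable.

Try p = 1, q = 3, r = 1, s = 4.
Check constraint 6: q - r = 2; constraint 9: s - q = 1; constraint 10: r + p = 2. The remaining constraints are straightforward to verify.

Satisfiable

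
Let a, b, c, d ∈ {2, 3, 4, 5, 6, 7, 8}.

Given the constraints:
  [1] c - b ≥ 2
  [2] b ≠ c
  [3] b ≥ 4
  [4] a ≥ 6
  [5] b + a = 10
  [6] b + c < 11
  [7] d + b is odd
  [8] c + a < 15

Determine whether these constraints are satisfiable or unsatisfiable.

Satisfiable

Take a = 6, b = 4, c = 6, d = 7. Then constraint 1: c - b = 2; constraint 5: b + a = 10, and every other listed constraint is also met.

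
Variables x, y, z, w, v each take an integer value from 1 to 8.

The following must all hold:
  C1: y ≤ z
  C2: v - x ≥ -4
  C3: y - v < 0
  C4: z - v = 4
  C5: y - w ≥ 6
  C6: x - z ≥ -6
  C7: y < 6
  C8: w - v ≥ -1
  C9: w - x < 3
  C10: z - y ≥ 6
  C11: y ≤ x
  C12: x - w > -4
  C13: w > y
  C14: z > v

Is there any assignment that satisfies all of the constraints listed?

Unsatisfiable

Constraints 2, 5, 6, 8, and 10 give y − w ≥ 6, w − v ≥ -1, v − x ≥ -4, x − z ≥ -6, z − y ≥ 6.
Adding all 5 inequalities: the left sides telescope to 0, and the right sides sum to 6 + (-1) + (-4) + (-6) + 6 = 1. So 0 ≥ 1, which is false.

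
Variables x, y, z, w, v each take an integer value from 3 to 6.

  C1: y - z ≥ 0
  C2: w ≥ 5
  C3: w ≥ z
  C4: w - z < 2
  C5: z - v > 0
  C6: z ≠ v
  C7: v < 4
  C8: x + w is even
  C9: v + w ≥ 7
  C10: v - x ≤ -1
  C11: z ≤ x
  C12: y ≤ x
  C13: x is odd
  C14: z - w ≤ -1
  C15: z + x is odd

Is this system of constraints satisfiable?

Satisfiable

One satisfying assignment is x = 5, y = 4, z = 4, w = 5, v = 3.
For the less obvious constraints — constraint 1: y - z = 0; constraint 4: w - z = 1 — and the others hold by inspection.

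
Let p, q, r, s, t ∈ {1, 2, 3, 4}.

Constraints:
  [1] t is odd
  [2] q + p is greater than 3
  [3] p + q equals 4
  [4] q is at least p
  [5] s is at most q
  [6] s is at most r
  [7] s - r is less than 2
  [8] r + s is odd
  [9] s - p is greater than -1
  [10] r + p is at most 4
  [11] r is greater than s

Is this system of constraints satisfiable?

Satisfiable

The assignment p = 1, q = 3, r = 3, s = 2, t = 1 works:
  constraint 2 holds since q + p = 4.
  constraint 3 holds since p + q = 4.
The rest check out directly.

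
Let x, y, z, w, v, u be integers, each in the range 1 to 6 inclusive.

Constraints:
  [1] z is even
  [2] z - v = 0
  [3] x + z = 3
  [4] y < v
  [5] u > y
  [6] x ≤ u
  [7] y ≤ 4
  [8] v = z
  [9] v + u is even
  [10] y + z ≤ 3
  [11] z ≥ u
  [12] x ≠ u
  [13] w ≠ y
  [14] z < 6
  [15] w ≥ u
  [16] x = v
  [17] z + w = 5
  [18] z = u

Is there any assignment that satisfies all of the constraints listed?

Unsatisfiable

From constraints 8, 16, and 18, x = v = z = u, so x = u. But constraint 12 says x ≠ u. Contradiction.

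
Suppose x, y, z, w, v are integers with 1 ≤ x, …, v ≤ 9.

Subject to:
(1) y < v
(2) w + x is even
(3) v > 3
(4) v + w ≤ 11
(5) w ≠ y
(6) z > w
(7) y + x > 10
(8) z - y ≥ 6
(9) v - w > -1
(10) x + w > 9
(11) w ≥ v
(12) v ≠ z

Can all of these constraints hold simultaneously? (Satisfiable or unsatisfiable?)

One satisfying assignment is x = 8, y = 3, z = 9, w = 4, v = 4.
For the less obvious constraints — constraint 4: v + w = 8; constraint 7: y + x = 11; constraint 8: z - y = 6 — and the others hold by inspection.

Satisfiable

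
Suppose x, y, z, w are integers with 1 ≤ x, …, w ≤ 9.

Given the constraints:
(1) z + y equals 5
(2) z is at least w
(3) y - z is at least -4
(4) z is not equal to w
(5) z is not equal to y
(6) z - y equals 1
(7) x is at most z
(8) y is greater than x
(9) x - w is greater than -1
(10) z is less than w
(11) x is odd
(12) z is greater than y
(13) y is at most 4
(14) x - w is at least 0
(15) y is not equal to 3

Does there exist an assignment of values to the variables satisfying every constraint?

Unsatisfiable

Constraints 8, 10, 12, and 14 give w ≤ x, x < y, y < z, z < w. Chaining: w ≤ x < y < z < w, which forces w < w — impossible.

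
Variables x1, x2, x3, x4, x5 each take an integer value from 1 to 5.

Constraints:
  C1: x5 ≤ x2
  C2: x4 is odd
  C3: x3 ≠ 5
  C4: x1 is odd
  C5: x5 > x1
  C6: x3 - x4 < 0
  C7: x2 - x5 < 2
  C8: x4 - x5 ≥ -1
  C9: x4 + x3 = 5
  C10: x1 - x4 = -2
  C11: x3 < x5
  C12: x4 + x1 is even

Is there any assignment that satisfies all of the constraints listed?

Satisfiable

The assignment x1 = 1, x2 = 5, x3 = 2, x4 = 3, x5 = 4 works:
  constraint 6 holds since x3 - x4 = -1.
  constraint 7 holds since x2 - x5 = 1.
  constraint 8 holds since x4 - x5 = -1.
The rest check out directly.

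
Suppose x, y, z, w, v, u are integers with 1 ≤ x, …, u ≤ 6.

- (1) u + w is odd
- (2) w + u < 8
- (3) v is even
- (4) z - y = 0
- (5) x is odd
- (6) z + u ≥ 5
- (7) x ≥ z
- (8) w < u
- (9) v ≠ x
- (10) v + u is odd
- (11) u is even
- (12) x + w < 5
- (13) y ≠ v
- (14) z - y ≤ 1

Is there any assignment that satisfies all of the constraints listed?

Constraint 3 makes v even and constraint 11 makes u even, so v + u must be even. Constraint 10 says v + u is odd — contradiction.

Unsatisfiable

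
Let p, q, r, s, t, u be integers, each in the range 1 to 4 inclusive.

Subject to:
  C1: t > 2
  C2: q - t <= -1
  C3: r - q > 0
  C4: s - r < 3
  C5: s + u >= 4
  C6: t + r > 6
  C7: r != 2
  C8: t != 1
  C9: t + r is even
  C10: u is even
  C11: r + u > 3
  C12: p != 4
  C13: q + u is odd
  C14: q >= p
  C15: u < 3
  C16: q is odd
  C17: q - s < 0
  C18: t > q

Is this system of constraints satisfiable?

The assignment p = 1, q = 3, r = 4, s = 4, t = 4, u = 2 works:
  constraint 2 holds since q - t = -1.
  constraint 3 holds since r - q = 1.
  constraint 4 holds since s - r = 0.
The rest check out directly.

Satisfiable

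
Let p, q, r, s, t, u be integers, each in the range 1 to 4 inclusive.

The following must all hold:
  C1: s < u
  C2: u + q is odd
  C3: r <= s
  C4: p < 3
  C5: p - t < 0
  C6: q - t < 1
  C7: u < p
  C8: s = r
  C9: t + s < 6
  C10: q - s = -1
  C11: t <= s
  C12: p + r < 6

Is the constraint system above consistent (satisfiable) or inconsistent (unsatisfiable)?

Unsatisfiable

Constraints 1, 5, 7, and 11 give s < u, u < p, p < t, t ≤ s. Chaining: s < u < p < t ≤ s, which forces s < s — impossible.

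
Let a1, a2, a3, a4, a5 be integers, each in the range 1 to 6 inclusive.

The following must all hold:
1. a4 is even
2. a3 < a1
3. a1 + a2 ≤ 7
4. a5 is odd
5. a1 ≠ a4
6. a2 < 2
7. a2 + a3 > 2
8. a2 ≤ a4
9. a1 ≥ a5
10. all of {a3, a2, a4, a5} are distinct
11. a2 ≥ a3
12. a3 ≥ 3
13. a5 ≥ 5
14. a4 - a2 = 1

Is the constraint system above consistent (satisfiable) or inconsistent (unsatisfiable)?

Unsatisfiable

From constraints 9 and 13: a1 ≥ a5 ≥ 5. From constraints 11 and 12: a2 ≥ a3 ≥ 3. Hence a1 + a2 ≥ 8. But constraint 3 requires a1 + a2 ≤ 7, and 7 < 8. Contradiction.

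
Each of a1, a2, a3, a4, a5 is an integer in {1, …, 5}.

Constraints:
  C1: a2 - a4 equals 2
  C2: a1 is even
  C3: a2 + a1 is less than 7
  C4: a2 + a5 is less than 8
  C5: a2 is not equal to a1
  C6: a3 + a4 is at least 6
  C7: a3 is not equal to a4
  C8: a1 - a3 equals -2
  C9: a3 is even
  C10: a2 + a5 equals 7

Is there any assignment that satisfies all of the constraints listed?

Satisfiable

The assignment a1 = 2, a2 = 4, a3 = 4, a4 = 2, a5 = 3 works:
  constraint 1 holds since a2 - a4 = 2.
  constraint 3 holds since a2 + a1 = 6.
  constraint 4 holds since a2 + a5 = 7.
The rest check out directly.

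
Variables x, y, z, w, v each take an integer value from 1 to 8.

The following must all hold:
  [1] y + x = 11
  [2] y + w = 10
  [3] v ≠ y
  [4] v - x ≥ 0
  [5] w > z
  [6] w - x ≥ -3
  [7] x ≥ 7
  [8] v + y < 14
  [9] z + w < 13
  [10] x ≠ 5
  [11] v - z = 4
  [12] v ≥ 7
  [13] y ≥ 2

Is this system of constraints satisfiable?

Satisfiable

Take x = 8, y = 3, z = 4, w = 7, v = 8. Then constraint 1: y + x = 11; constraint 2: y + w = 10, and every other listed constraint is also met.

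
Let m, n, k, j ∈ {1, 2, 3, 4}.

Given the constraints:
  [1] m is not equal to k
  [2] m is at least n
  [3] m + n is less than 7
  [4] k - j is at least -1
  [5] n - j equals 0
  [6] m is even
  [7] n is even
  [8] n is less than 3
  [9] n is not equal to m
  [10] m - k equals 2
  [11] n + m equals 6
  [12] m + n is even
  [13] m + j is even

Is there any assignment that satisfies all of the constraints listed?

The assignment m = 4, n = 2, k = 2, j = 2 works:
  constraint 3 holds since m + n = 6.
  constraint 4 holds since k - j = 0.
  constraint 5 holds since n - j = 0.
The rest check out directly.

Satisfiable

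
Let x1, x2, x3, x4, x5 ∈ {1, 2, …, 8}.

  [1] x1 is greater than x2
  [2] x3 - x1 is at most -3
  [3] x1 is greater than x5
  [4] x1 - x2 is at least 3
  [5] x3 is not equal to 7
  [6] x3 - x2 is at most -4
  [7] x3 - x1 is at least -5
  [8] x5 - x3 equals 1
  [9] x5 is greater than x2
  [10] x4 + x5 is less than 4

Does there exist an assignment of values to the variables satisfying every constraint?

Unsatisfiable

Constraints 4, 6, and 7 give x1 − x2 ≥ 3, x2 − x3 ≥ 4, x3 − x1 ≥ -5.
Adding all 3 inequalities: the left sides telescope to 0, and the right sides sum to 3 + 4 + (-5) = 2. So 0 ≥ 2, which is false.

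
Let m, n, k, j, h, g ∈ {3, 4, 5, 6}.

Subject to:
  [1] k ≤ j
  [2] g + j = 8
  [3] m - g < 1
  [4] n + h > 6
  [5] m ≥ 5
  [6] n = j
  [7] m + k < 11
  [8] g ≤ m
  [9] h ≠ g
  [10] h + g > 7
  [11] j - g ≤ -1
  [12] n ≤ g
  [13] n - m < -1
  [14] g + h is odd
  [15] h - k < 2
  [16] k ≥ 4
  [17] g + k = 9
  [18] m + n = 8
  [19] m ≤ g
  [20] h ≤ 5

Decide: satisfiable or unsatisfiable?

Unsatisfiable

From constraints 5 and 19: g ≥ m ≥ 5. From constraints 1 and 16: j ≥ k ≥ 4. Hence g + j ≥ 9. But constraint 2 requires g + j = 8, and 8 < 9. Contradiction.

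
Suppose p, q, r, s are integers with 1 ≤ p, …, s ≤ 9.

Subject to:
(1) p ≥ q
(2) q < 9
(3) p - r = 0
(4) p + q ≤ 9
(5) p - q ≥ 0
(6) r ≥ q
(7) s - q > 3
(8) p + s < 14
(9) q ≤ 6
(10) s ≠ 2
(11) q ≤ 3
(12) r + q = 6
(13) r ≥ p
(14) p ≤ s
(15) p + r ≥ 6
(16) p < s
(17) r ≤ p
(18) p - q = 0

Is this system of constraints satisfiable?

One satisfying assignment is p = 3, q = 3, r = 3, s = 9.
For the less obvious constraints — constraint 3: p - r = 0; constraint 4: p + q = 6 — and the others hold by inspection.

Satisfiable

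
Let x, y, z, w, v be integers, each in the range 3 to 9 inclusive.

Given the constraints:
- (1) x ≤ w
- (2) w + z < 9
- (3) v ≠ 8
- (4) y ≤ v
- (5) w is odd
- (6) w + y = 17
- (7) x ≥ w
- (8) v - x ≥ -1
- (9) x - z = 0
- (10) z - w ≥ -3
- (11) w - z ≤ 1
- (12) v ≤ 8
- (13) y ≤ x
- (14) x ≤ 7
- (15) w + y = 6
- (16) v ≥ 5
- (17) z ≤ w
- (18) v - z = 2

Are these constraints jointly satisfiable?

From constraints 7 and 14: w ≤ x ≤ 7. From constraints 4 and 12: y ≤ v ≤ 8. Hence w + y ≤ 15. But constraint 6 requires w + y = 17, and 17 > 15. Contradiction.

Unsatisfiable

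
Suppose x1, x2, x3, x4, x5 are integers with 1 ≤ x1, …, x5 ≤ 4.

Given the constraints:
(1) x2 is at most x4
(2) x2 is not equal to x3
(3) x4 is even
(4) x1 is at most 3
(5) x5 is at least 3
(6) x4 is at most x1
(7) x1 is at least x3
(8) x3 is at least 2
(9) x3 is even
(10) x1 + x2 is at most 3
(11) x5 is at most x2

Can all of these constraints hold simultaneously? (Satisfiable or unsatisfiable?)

Unsatisfiable

From constraints 7 and 8: x1 ≥ x3 ≥ 2. From constraints 5 and 11: x2 ≥ x5 ≥ 3. Hence x1 + x2 ≥ 5. But constraint 10 requires x1 + x2 ≤ 3, and 3 < 5. Contradiction.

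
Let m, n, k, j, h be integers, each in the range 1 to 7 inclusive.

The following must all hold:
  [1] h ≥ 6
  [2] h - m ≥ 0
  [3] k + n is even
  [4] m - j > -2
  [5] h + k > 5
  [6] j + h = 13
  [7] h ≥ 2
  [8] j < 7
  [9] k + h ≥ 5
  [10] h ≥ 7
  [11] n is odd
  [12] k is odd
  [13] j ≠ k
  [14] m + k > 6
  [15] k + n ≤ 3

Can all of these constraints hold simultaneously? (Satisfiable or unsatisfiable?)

Setting (m, n, k, j, h) = (7, 1, 1, 6, 7) satisfies everything: constraint 2: h - m = 0; constraint 4: m - j = 1, and the others follow.

Satisfiable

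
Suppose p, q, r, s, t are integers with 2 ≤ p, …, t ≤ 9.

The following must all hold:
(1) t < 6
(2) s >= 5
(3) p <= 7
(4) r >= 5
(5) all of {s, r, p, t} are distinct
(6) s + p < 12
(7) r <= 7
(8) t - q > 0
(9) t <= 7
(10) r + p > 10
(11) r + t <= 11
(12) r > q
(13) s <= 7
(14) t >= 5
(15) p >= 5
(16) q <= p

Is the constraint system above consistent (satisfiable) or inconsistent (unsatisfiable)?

Constraints 2, 3, 4, 7, 9, 13, 14, and 15 confine each of s, r, p, t to the 3 values {5, …, 7}.
Constraint 5 requires all 4 of them to be distinct, but only 3 values are available — impossible by the pigeonhole principle.

Unsatisfiable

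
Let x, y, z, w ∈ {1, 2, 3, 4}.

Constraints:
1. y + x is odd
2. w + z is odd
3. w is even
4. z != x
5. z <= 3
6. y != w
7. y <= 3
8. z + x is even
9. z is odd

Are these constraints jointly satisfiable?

The assignment x = 1, y = 2, z = 3, w = 4 works:
  constraint 1 holds since y + x = 3 is odd.
  constraint 2 holds since w + z = 7 is odd.
The rest check out directly.

Satisfiable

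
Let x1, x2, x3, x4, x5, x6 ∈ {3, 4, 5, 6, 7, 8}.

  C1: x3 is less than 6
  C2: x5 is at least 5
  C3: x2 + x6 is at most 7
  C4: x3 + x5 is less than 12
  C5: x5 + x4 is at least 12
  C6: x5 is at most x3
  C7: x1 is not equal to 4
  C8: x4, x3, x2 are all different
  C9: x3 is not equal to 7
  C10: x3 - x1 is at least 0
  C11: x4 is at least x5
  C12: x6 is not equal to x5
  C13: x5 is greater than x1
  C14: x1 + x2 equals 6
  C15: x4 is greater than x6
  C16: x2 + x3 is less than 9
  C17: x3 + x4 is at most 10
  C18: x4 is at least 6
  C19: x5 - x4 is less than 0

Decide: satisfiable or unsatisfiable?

Unsatisfiable

From constraints 2 and 6: x3 ≥ x5 ≥ 5. From constraint 18: x4 ≥ 6. Hence x3 + x4 ≥ 11. But constraint 17 requires x3 + x4 ≤ 10, and 10 < 11. Contradiction.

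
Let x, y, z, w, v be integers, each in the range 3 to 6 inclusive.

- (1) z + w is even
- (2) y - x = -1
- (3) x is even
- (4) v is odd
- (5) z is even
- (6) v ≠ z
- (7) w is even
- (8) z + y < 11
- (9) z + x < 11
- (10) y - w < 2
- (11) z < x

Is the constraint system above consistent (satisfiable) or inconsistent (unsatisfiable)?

Satisfiable

Take x = 6, y = 5, z = 4, w = 6, v = 5. Then constraint 2: y - x = -1; constraint 8: z + y = 9, and every other listed constraint is also met.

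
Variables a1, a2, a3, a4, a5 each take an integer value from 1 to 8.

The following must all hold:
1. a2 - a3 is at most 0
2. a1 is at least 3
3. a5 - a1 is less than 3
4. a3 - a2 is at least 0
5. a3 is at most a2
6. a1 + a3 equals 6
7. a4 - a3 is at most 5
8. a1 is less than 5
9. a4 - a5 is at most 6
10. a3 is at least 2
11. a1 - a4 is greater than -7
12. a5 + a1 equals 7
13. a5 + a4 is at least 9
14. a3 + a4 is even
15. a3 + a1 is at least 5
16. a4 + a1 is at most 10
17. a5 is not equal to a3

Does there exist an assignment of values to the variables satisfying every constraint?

Satisfiable

Setting (a1, a2, a3, a4, a5) = (3, 3, 3, 7, 4) satisfies everything: constraint 1: a2 - a3 = 0; constraint 3: a5 - a1 = 1; constraint 4: a3 - a2 = 0, and the others follow.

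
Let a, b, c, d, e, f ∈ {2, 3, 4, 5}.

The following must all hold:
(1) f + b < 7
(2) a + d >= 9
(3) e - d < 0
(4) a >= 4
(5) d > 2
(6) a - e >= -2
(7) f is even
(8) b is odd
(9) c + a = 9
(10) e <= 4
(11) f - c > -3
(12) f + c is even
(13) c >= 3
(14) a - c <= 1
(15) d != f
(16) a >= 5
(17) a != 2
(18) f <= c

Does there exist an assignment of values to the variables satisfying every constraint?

One satisfying assignment is a = 5, b = 3, c = 4, d = 5, e = 4, f = 2.
For the less obvious constraints — constraint 1: f + b = 5; constraint 2: a + d = 10; constraint 3: e - d = -1 — and the others hold by inspection.

Satisfiable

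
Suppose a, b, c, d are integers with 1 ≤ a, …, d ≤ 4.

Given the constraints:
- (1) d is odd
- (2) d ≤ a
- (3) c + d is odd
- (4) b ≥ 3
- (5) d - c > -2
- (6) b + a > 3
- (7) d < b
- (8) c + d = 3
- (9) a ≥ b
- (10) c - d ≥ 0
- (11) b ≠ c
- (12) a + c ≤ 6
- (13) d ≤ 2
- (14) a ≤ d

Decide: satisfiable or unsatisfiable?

Unsatisfiable

From constraints 4 and 9: a ≥ b and b ≥ 3, so a ≥ 3. From constraints 13 and 14: a ≤ d and d ≤ 2, so a ≤ 2. But 2 < 3, so no value of a works.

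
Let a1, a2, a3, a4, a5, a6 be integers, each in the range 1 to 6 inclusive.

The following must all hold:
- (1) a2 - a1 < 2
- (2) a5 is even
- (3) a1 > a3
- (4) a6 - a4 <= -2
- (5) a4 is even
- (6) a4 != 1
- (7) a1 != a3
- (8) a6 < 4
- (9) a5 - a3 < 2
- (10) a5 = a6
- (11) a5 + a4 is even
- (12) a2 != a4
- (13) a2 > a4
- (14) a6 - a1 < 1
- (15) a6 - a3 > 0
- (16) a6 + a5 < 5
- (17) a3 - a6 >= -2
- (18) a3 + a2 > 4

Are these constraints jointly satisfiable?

Setting (a1, a2, a3, a4, a5, a6) = (4, 5, 1, 4, 2, 2) satisfies everything: constraint 1: a2 - a1 = 1; constraint 4: a6 - a4 = -2, and the others follow.

Satisfiable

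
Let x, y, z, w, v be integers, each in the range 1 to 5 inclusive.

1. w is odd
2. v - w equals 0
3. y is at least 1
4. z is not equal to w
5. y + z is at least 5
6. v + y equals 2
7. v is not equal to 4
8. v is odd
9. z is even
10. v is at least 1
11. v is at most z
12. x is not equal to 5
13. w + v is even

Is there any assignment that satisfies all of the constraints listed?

One satisfying assignment is x = 1, y = 1, z = 4, w = 1, v = 1.
For the less obvious constraints — constraint 2: v - w = 0; constraint 5: y + z = 5; constraint 6: v + y = 2 — and the others hold by inspection.

Satisfiable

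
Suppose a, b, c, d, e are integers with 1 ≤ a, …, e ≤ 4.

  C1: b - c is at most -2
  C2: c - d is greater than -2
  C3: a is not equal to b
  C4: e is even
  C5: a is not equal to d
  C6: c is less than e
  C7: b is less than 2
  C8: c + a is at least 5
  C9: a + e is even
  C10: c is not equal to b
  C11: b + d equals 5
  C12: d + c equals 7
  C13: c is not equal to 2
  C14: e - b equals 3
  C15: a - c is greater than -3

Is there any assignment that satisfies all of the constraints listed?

One satisfying assignment is a = 2, b = 1, c = 3, d = 4, e = 4.
For the less obvious constraints — constraint 1: b - c = -2; constraint 2: c - d = -1; constraint 8: c + a = 5 — and the others hold by inspection.

Satisfiable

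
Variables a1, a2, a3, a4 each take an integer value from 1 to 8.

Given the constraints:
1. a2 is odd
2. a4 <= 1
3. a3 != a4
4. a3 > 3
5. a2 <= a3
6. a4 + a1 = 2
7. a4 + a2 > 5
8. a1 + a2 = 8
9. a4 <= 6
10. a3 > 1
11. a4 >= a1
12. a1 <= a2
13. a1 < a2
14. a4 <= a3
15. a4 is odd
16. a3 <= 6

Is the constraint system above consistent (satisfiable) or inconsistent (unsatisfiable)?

From constraints 2 and 11: a1 ≤ a4 ≤ 1. From constraints 5 and 16: a2 ≤ a3 ≤ 6. Hence a1 + a2 ≤ 7. But constraint 8 requires a1 + a2 = 8, and 8 > 7. Contradiction.

Unsatisfiable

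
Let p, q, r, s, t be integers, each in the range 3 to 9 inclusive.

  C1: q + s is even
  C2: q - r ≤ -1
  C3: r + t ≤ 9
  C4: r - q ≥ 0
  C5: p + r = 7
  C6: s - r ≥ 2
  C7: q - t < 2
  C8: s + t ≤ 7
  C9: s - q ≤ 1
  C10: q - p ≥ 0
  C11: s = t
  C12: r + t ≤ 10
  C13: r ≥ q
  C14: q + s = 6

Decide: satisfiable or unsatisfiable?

Constraints 2, 6, and 9 give r − q ≥ 1, q − s ≥ -1, s − r ≥ 2.
Adding all 3 inequalities: the left sides telescope to 0, and the right sides sum to 1 + (-1) + 2 = 2. So 0 ≥ 2, which is false.

Unsatisfiable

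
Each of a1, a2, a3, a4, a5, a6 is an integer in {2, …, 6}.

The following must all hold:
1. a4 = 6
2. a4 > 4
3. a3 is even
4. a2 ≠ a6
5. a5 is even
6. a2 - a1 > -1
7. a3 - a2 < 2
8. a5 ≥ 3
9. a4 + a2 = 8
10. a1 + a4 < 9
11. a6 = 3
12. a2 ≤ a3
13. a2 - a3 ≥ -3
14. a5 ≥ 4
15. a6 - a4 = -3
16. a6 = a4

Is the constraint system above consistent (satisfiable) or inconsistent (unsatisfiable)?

Unsatisfiable

Constraint 11 fixes a6 = 3 and constraint 1 fixes a4 = 6, but constraint 16 requires a6 = a4. Since 3 ≠ 6, contradiction.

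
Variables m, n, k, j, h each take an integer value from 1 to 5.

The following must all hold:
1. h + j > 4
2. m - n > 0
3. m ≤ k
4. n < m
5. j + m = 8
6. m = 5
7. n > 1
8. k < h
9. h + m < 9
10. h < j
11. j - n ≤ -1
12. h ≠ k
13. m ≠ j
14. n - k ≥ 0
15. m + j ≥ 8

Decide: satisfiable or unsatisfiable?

Constraints 3, 4, 8, 10, and 11 give m ≤ k, k < h, h < j, j < n, n < m. Chaining: m ≤ k < h < j < n < m, which forces m < m — impossible.

Unsatisfiable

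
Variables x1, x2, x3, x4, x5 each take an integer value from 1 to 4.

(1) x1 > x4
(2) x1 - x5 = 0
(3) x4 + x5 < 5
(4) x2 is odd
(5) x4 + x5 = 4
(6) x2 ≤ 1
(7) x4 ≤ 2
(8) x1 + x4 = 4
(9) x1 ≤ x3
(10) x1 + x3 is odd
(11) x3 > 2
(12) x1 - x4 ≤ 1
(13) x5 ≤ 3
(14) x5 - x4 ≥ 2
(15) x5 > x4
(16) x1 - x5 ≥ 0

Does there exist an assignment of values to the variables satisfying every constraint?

Unsatisfiable

Constraints 12, 14, and 16 give x5 − x4 ≥ 2, x4 − x1 ≥ -1, x1 − x5 ≥ 0.
Adding all 3 inequalities: the left sides telescope to 0, and the right sides sum to 2 + (-1) + 0 = 1. So 0 ≥ 1, which is false.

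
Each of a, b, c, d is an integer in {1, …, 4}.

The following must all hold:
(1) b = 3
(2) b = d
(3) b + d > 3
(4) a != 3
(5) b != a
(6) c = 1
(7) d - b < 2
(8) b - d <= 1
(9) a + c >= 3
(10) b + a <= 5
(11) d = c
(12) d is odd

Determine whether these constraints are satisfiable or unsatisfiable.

Unsatisfiable

Constraint 1 fixes b = 3 and constraint 6 fixes c = 1. Constraints 2 and 11 give b = d = c, so b = c. But 3 ≠ 1 — contradiction.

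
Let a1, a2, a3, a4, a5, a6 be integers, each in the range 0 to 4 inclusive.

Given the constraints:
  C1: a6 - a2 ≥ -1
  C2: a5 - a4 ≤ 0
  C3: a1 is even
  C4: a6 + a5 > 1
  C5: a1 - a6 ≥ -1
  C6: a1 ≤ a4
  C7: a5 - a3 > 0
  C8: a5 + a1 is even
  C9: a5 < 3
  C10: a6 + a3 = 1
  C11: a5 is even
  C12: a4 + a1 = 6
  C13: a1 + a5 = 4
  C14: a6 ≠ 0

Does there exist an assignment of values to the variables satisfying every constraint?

Satisfiable

Take a1 = 2, a2 = 2, a3 = 0, a4 = 4, a5 = 2, a6 = 1. Then constraint 1: a6 - a2 = -1; constraint 2: a5 - a4 = -2, and every other listed constraint is also met.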